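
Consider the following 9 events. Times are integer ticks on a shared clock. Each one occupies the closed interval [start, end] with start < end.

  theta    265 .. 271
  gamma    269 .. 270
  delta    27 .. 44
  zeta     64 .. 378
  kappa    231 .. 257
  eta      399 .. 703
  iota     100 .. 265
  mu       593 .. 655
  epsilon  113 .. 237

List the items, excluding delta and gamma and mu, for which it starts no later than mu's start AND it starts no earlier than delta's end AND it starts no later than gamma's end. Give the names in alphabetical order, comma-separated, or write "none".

epsilon, iota, kappa, theta, zeta

Conditions: its start is no later than mu's start (X.start <= 593) AND its start is no earlier than delta's end (X.start >= 44) AND its start is no later than gamma's end (X.start <= 270).
epsilon: start 113 <= 593? ✓; start 113 >= 44? ✓; start 113 <= 270? ✓ → yes.
eta: start 399 <= 593? ✓; start 399 >= 44? ✓; start 399 <= 270? ✗ → no.
iota: start 100 <= 593? ✓; start 100 >= 44? ✓; start 100 <= 270? ✓ → yes.
kappa: start 231 <= 593? ✓; start 231 >= 44? ✓; start 231 <= 270? ✓ → yes.
theta: start 265 <= 593? ✓; start 265 >= 44? ✓; start 265 <= 270? ✓ → yes.
zeta: start 64 <= 593? ✓; start 64 >= 44? ✓; start 64 <= 270? ✓ → yes.
Result: epsilon, iota, kappa, theta, zeta.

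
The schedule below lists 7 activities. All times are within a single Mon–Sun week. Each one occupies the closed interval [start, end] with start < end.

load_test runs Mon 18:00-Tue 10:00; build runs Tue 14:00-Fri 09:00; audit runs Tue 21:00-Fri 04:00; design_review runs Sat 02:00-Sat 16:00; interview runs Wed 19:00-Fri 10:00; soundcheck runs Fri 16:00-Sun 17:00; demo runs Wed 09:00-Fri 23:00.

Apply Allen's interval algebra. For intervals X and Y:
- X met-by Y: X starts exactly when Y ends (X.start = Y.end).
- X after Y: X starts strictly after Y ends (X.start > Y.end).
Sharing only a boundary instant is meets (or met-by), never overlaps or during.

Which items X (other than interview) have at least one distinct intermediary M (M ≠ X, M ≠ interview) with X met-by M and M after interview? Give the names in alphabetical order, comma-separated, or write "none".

none

Target interview = [Wed 19:00, Fri 10:00].
Intermediaries M with M after interview: design_review, soundcheck.
Via design_review — items with X met-by design_review: none.
Via soundcheck — items with X met-by soundcheck: none.
Union: none.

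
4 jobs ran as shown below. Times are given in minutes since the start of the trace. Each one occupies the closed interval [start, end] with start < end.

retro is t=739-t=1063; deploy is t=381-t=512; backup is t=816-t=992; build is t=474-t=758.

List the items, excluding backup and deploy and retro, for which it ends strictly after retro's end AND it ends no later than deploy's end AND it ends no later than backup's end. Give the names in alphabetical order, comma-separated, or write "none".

none

Conditions: its end is strictly after retro's end (X.end > t=1063) AND its end is no later than deploy's end (X.end <= t=512) AND its end is no later than backup's end (X.end <= t=992).
build: end t=758 > t=1063? ✗; end t=758 <= t=512? ✗; end t=758 <= t=992? ✓ → no.
Result: none.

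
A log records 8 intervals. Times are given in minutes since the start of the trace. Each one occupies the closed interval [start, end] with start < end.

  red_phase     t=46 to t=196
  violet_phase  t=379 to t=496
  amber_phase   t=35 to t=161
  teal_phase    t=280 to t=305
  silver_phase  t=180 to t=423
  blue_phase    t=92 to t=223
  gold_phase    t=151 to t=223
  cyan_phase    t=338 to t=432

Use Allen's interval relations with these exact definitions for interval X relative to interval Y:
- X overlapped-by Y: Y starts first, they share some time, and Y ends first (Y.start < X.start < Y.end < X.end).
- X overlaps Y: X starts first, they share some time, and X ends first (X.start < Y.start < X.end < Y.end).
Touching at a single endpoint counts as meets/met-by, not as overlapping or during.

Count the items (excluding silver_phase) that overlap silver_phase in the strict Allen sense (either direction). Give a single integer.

Target silver_phase = [t=180, t=423].
amber_phase [t=35, t=161] → before → no.
blue_phase [t=92, t=223] → overlaps → counts.
cyan_phase [t=338, t=432] → overlapped-by → counts.
gold_phase [t=151, t=223] → overlaps → counts.
red_phase [t=46, t=196] → overlaps → counts.
teal_phase [t=280, t=305] → during → no.
violet_phase [t=379, t=496] → overlapped-by → counts.
Total: 5.

5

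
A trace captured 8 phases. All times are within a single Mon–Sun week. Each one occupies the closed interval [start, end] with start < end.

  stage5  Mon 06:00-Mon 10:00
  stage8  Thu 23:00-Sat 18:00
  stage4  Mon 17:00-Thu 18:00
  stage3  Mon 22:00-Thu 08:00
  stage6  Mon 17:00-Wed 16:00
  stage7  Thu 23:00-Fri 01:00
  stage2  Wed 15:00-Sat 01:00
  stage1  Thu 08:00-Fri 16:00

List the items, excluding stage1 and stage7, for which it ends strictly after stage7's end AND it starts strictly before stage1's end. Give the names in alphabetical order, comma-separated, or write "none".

stage2, stage8

Conditions: its end is strictly after stage7's end (X.end > Fri 01:00) AND its start is strictly before stage1's end (X.start < Fri 16:00).
stage2: end Sat 01:00 > Fri 01:00? ✓; start Wed 15:00 < Fri 16:00? ✓ → yes.
stage3: end Thu 08:00 > Fri 01:00? ✗; start Mon 22:00 < Fri 16:00? ✓ → no.
stage4: end Thu 18:00 > Fri 01:00? ✗; start Mon 17:00 < Fri 16:00? ✓ → no.
stage5: end Mon 10:00 > Fri 01:00? ✗; start Mon 06:00 < Fri 16:00? ✓ → no.
stage6: end Wed 16:00 > Fri 01:00? ✗; start Mon 17:00 < Fri 16:00? ✓ → no.
stage8: end Sat 18:00 > Fri 01:00? ✓; start Thu 23:00 < Fri 16:00? ✓ → yes.
Result: stage2, stage8.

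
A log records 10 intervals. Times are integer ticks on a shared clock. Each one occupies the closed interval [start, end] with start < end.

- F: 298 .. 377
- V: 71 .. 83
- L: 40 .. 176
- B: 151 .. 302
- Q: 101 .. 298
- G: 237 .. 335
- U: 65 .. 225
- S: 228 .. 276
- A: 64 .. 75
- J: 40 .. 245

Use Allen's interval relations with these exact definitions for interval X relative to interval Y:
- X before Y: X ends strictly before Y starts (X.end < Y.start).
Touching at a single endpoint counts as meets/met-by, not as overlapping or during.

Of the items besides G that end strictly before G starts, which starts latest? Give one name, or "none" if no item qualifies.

V

Target G = [237, 335].
A [64, 75] → before → candidate.
B [151, 302] → overlaps → excluded.
F [298, 377] → overlapped-by → excluded.
J [40, 245] → overlaps → excluded.
L [40, 176] → before → candidate.
Q [101, 298] → overlaps → excluded.
S [228, 276] → overlaps → excluded.
U [65, 225] → before → candidate.
V [71, 83] → before → candidate.
Among candidates, latest start is 71 → V.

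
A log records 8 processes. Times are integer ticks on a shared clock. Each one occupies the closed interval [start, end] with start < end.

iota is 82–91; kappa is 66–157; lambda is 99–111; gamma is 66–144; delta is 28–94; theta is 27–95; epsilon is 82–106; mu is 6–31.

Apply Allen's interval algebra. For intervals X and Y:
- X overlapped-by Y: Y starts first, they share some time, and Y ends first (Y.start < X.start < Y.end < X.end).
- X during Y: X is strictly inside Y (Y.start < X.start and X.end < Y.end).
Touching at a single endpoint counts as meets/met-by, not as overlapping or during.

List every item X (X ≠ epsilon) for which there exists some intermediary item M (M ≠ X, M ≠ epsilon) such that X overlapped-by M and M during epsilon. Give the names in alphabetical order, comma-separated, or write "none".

none

Target epsilon = [82, 106].
Intermediaries M with M during epsilon: none.
Union: none.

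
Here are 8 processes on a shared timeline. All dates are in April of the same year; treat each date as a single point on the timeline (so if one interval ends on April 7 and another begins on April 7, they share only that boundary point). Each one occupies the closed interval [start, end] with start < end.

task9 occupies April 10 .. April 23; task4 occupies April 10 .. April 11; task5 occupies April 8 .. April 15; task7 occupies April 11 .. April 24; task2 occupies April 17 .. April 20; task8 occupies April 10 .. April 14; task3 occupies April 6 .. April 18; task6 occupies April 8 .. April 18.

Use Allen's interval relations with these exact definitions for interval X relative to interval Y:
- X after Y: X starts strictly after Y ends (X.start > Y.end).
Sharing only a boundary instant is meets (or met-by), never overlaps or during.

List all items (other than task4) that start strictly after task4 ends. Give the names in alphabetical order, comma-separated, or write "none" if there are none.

Target task4 = [April 10, April 11].
task2 [April 17, April 20] → after → yes.
task3 [April 6, April 18] → contains → no.
task5 [April 8, April 15] → contains → no.
task6 [April 8, April 18] → contains → no.
task7 [April 11, April 24] → met-by → no.
task8 [April 10, April 14] → started-by → no.
task9 [April 10, April 23] → started-by → no.
Result: task2.

task2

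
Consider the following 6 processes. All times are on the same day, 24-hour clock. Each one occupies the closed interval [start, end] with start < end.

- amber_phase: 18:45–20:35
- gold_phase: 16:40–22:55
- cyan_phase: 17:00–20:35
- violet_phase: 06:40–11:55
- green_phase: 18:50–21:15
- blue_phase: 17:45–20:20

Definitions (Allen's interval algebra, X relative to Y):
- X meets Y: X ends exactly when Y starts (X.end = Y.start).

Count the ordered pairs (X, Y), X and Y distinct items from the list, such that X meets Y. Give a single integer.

0

Checking all 30 ordered pairs for relation 'meets'; matching pairs in alphabetical order:
No pair satisfies it.
Count: 0.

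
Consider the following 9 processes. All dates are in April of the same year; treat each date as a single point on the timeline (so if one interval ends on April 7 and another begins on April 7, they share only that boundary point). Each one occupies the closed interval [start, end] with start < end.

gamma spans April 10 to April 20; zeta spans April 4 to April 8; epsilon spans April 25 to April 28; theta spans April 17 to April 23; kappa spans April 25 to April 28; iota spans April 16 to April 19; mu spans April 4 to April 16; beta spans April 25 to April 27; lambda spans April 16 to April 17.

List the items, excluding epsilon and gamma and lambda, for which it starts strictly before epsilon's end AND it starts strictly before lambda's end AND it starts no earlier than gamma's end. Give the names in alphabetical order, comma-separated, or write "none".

Conditions: its start is strictly before epsilon's end (X.start < April 28) AND its start is strictly before lambda's end (X.start < April 17) AND its start is no earlier than gamma's end (X.start >= April 20).
beta: start April 25 < April 28? ✓; start April 25 < April 17? ✗; start April 25 >= April 20? ✓ → no.
iota: start April 16 < April 28? ✓; start April 16 < April 17? ✓; start April 16 >= April 20? ✗ → no.
kappa: start April 25 < April 28? ✓; start April 25 < April 17? ✗; start April 25 >= April 20? ✓ → no.
mu: start April 4 < April 28? ✓; start April 4 < April 17? ✓; start April 4 >= April 20? ✗ → no.
theta: start April 17 < April 28? ✓; start April 17 < April 17? ✗; start April 17 >= April 20? ✗ → no.
zeta: start April 4 < April 28? ✓; start April 4 < April 17? ✓; start April 4 >= April 20? ✗ → no.
Result: none.

none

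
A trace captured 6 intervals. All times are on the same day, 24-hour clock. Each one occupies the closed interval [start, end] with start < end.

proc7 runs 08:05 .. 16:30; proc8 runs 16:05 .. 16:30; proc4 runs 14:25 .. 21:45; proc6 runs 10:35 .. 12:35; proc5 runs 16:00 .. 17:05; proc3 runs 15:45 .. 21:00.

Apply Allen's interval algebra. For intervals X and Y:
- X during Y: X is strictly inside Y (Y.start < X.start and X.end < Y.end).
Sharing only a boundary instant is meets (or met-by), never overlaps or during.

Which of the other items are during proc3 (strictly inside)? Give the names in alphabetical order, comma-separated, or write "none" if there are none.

Target proc3 = [15:45, 21:00].
proc4 [14:25, 21:45] → contains → no.
proc5 [16:00, 17:05] → during → yes.
proc6 [10:35, 12:35] → before → no.
proc7 [08:05, 16:30] → overlaps → no.
proc8 [16:05, 16:30] → during → yes.
Result: proc5, proc8.

proc5, proc8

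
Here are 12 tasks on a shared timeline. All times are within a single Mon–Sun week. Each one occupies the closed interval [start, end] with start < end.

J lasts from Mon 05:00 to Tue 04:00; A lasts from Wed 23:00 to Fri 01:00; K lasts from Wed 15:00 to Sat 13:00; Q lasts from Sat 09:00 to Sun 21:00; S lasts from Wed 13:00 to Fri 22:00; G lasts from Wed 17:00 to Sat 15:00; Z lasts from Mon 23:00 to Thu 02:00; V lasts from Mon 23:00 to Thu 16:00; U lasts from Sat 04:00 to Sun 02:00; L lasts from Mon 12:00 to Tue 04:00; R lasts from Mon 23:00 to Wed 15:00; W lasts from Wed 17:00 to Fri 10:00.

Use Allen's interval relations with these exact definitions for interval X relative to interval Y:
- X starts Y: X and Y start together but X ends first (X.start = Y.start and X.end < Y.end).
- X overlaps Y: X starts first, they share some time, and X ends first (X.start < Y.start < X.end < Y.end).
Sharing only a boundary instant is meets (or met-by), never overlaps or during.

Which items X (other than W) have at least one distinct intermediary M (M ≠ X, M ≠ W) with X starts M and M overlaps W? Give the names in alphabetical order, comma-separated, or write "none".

R, Z

Target W = [Wed 17:00, Fri 10:00].
Intermediaries M with M overlaps W: V, Z.
Via V — items with X starts V: R, Z.
Via Z — items with X starts Z: R.
Union: R, Z.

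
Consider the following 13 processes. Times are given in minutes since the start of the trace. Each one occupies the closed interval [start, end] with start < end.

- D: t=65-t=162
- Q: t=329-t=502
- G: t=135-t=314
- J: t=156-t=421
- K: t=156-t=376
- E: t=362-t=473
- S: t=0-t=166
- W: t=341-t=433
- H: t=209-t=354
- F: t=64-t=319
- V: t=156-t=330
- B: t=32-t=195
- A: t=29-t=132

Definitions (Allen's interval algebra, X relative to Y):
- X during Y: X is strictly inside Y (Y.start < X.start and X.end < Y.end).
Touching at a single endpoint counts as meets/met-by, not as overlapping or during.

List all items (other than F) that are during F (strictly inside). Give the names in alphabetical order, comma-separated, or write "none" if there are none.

D, G

Target F = [t=64, t=319].
A [t=29, t=132] → overlaps → no.
B [t=32, t=195] → overlaps → no.
D [t=65, t=162] → during → yes.
E [t=362, t=473] → after → no.
G [t=135, t=314] → during → yes.
H [t=209, t=354] → overlapped-by → no.
J [t=156, t=421] → overlapped-by → no.
K [t=156, t=376] → overlapped-by → no.
Q [t=329, t=502] → after → no.
S [t=0, t=166] → overlaps → no.
V [t=156, t=330] → overlapped-by → no.
W [t=341, t=433] → after → no.
Result: D, G.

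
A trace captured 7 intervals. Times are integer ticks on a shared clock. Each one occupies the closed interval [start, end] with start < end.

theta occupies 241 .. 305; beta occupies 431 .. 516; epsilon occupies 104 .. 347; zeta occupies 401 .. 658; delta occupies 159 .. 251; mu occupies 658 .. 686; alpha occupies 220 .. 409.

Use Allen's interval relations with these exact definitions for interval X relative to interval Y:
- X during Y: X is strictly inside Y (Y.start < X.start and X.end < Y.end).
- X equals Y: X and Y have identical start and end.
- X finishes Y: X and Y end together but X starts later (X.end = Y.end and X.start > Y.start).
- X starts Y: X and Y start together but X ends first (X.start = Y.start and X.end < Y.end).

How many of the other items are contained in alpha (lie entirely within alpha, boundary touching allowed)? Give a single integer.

Target alpha = [220, 409].
beta [431, 516] → after → no.
delta [159, 251] → overlaps → no.
epsilon [104, 347] → overlaps → no.
mu [658, 686] → after → no.
theta [241, 305] → during → counts.
zeta [401, 658] → overlapped-by → no.
Total: 1.

1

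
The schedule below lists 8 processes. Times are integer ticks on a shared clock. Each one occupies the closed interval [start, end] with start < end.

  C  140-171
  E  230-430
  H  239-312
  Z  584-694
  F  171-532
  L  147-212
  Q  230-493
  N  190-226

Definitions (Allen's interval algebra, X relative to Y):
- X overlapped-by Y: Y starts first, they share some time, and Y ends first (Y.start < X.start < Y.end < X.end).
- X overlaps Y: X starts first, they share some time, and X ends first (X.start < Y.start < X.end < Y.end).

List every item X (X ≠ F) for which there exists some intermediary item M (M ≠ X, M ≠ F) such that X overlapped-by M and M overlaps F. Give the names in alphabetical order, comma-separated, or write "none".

Target F = [171, 532].
Intermediaries M with M overlaps F: L.
Via L — items with X overlapped-by L: N.
Union: N.

N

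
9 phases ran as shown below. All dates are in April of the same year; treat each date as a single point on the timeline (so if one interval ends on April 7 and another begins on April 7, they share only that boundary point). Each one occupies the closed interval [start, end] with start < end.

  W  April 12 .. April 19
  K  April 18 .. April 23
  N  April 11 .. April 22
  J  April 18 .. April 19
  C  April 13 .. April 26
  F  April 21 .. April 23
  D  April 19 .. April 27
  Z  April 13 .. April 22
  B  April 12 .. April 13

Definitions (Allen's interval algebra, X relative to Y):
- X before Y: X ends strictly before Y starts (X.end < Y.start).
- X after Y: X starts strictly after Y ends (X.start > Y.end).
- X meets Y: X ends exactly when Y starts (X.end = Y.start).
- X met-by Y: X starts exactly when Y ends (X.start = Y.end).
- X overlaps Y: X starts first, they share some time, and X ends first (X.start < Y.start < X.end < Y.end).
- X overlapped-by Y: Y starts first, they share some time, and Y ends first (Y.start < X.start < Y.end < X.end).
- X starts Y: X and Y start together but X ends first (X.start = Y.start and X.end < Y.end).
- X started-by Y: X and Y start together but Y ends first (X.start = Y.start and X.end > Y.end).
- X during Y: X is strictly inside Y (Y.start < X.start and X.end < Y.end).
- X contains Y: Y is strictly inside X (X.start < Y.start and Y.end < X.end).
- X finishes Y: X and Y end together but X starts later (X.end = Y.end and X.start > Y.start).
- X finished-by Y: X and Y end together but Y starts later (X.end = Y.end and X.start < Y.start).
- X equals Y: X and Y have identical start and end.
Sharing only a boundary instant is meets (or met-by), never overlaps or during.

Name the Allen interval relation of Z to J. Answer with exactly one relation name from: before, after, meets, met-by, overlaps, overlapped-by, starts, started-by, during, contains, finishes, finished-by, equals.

Z = [April 13, April 22]; J = [April 18, April 19].
Compare endpoints: Z.start < J.start, Z.start < J.end, Z.end > J.start, Z.end > J.end.
That pattern is 'contains'.

contains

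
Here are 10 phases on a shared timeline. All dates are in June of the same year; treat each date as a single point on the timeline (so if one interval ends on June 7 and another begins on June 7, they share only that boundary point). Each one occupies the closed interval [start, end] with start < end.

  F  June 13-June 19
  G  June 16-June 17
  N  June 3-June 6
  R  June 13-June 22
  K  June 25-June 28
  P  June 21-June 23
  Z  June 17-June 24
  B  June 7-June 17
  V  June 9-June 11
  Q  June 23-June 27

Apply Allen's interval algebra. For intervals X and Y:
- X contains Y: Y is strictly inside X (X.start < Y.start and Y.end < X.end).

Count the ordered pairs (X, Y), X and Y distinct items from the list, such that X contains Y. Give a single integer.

Checking all 90 ordered pairs for relation 'contains'; matching pairs in alphabetical order:
(B, V): B contains V ✓
(F, G): F contains G ✓
(R, G): R contains G ✓
(Z, P): Z contains P ✓
Count: 4.

4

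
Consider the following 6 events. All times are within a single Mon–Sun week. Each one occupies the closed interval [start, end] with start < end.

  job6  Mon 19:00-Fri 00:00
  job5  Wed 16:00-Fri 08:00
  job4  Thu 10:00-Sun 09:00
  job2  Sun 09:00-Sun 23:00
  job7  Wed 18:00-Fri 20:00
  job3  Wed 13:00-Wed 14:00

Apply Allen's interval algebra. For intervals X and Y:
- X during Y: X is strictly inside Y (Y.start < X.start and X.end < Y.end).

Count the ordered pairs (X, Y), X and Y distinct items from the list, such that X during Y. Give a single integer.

Checking all 30 ordered pairs for relation 'during'; matching pairs in alphabetical order:
(job3, job6): job3 during job6 ✓
Count: 1.

1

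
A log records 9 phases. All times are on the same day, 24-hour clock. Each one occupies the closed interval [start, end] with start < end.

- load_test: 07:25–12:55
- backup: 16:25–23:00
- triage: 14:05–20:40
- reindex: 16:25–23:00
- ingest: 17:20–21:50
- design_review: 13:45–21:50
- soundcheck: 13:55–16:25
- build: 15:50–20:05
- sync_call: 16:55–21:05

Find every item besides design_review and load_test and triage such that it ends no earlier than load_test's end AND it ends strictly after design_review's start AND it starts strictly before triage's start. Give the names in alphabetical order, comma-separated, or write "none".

Conditions: its end is no earlier than load_test's end (X.end >= 12:55) AND its end is strictly after design_review's start (X.end > 13:45) AND its start is strictly before triage's start (X.start < 14:05).
backup: end 23:00 >= 12:55? ✓; end 23:00 > 13:45? ✓; start 16:25 < 14:05? ✗ → no.
build: end 20:05 >= 12:55? ✓; end 20:05 > 13:45? ✓; start 15:50 < 14:05? ✗ → no.
ingest: end 21:50 >= 12:55? ✓; end 21:50 > 13:45? ✓; start 17:20 < 14:05? ✗ → no.
reindex: end 23:00 >= 12:55? ✓; end 23:00 > 13:45? ✓; start 16:25 < 14:05? ✗ → no.
soundcheck: end 16:25 >= 12:55? ✓; end 16:25 > 13:45? ✓; start 13:55 < 14:05? ✓ → yes.
sync_call: end 21:05 >= 12:55? ✓; end 21:05 > 13:45? ✓; start 16:55 < 14:05? ✗ → no.
Result: soundcheck.

soundcheck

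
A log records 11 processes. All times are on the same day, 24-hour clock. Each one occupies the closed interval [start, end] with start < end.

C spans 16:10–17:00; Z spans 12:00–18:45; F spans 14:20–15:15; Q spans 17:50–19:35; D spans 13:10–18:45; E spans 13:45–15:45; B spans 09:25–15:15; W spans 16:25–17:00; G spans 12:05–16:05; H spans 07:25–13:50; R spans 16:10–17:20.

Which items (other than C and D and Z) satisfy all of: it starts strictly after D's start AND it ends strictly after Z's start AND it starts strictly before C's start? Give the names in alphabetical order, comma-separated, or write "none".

Conditions: its start is strictly after D's start (X.start > 13:10) AND its end is strictly after Z's start (X.end > 12:00) AND its start is strictly before C's start (X.start < 16:10).
B: start 09:25 > 13:10? ✗; end 15:15 > 12:00? ✓; start 09:25 < 16:10? ✓ → no.
E: start 13:45 > 13:10? ✓; end 15:45 > 12:00? ✓; start 13:45 < 16:10? ✓ → yes.
F: start 14:20 > 13:10? ✓; end 15:15 > 12:00? ✓; start 14:20 < 16:10? ✓ → yes.
G: start 12:05 > 13:10? ✗; end 16:05 > 12:00? ✓; start 12:05 < 16:10? ✓ → no.
H: start 07:25 > 13:10? ✗; end 13:50 > 12:00? ✓; start 07:25 < 16:10? ✓ → no.
Q: start 17:50 > 13:10? ✓; end 19:35 > 12:00? ✓; start 17:50 < 16:10? ✗ → no.
R: start 16:10 > 13:10? ✓; end 17:20 > 12:00? ✓; start 16:10 < 16:10? ✗ → no.
W: start 16:25 > 13:10? ✓; end 17:00 > 12:00? ✓; start 16:25 < 16:10? ✗ → no.
Result: E, F.

E, F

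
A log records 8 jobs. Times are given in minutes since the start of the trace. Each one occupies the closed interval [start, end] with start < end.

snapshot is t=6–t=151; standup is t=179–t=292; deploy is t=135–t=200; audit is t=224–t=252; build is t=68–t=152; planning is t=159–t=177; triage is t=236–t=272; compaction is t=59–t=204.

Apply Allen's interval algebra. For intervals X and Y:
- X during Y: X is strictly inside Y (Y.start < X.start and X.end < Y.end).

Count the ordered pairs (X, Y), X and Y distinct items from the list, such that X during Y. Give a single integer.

6

Checking all 56 ordered pairs for relation 'during'; matching pairs in alphabetical order:
(audit, standup): audit during standup ✓
(build, compaction): build during compaction ✓
(deploy, compaction): deploy during compaction ✓
(planning, compaction): planning during compaction ✓
(planning, deploy): planning during deploy ✓
(triage, standup): triage during standup ✓
Count: 6.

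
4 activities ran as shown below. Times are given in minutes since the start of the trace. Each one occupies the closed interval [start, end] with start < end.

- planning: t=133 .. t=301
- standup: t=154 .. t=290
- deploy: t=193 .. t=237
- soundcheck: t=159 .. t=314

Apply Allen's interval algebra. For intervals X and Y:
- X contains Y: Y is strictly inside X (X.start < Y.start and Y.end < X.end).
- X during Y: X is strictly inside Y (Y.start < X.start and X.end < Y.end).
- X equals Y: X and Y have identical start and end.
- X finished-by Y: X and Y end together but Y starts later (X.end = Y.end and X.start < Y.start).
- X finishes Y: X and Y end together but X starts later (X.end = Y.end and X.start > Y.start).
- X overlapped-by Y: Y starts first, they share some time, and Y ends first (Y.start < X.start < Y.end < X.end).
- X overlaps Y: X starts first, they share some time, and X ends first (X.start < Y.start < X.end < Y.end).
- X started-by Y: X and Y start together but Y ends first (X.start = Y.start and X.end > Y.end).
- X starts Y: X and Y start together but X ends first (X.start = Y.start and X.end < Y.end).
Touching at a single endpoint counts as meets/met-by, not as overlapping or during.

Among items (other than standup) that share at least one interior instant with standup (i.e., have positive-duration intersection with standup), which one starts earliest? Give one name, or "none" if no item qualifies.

Target standup = [t=154, t=290].
deploy [t=193, t=237] → during → candidate.
planning [t=133, t=301] → contains → candidate.
soundcheck [t=159, t=314] → overlapped-by → candidate.
Among candidates, earliest start is t=133 → planning.

planning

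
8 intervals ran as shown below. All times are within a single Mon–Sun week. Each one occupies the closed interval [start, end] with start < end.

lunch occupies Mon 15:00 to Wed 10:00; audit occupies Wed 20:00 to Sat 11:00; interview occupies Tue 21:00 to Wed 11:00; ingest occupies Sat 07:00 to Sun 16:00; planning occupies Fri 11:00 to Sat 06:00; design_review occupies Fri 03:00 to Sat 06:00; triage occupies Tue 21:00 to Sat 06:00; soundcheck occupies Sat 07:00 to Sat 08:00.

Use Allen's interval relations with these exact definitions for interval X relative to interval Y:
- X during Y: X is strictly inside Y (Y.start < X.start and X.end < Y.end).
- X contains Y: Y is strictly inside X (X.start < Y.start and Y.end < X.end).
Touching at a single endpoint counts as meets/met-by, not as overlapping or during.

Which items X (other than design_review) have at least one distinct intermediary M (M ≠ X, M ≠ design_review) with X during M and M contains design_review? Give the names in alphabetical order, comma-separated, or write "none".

Target design_review = [Fri 03:00, Sat 06:00].
Intermediaries M with M contains design_review: audit.
Via audit — items with X during audit: planning, soundcheck.
Union: planning, soundcheck.

planning, soundcheck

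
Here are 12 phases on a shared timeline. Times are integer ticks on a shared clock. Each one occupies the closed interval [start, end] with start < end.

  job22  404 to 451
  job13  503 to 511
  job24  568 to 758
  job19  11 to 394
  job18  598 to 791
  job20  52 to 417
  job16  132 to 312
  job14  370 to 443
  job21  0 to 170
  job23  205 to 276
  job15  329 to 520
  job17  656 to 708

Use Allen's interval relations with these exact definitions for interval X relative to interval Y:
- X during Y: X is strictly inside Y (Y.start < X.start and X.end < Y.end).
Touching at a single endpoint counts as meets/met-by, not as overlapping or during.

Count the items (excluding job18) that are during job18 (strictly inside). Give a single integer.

1

Target job18 = [598, 791].
job13 [503, 511] → before → no.
job14 [370, 443] → before → no.
job15 [329, 520] → before → no.
job16 [132, 312] → before → no.
job17 [656, 708] → during → counts.
job19 [11, 394] → before → no.
job20 [52, 417] → before → no.
job21 [0, 170] → before → no.
job22 [404, 451] → before → no.
job23 [205, 276] → before → no.
job24 [568, 758] → overlaps → no.
Total: 1.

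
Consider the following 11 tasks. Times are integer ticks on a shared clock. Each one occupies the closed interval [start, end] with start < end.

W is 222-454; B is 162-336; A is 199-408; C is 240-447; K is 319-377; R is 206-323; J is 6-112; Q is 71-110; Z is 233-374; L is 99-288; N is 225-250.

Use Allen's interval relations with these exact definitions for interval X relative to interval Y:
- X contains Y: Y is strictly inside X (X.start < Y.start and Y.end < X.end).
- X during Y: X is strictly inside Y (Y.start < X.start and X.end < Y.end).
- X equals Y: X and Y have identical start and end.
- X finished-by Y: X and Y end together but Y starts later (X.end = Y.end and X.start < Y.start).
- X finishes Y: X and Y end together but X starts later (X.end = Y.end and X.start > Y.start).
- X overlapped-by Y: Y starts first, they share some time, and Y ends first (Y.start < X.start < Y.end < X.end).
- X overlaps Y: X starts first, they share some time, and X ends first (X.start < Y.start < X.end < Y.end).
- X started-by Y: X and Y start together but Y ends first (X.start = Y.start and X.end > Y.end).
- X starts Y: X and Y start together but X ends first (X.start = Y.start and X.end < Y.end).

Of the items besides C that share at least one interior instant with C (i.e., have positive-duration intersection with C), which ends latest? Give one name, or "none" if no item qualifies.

Target C = [240, 447].
A [199, 408] → overlaps → candidate.
B [162, 336] → overlaps → candidate.
J [6, 112] → before → excluded.
K [319, 377] → during → candidate.
L [99, 288] → overlaps → candidate.
N [225, 250] → overlaps → candidate.
Q [71, 110] → before → excluded.
R [206, 323] → overlaps → candidate.
W [222, 454] → contains → candidate.
Z [233, 374] → overlaps → candidate.
Among candidates, latest end is 454 → W.

W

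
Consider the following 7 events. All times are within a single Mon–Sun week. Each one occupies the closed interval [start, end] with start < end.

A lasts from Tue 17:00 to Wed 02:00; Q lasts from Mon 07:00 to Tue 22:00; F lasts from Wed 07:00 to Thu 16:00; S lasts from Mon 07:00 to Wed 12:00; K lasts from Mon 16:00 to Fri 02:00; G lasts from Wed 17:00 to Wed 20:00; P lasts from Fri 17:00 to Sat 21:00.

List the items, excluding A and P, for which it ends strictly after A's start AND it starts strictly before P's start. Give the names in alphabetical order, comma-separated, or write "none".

F, G, K, Q, S

Conditions: its end is strictly after A's start (X.end > Tue 17:00) AND its start is strictly before P's start (X.start < Fri 17:00).
F: end Thu 16:00 > Tue 17:00? ✓; start Wed 07:00 < Fri 17:00? ✓ → yes.
G: end Wed 20:00 > Tue 17:00? ✓; start Wed 17:00 < Fri 17:00? ✓ → yes.
K: end Fri 02:00 > Tue 17:00? ✓; start Mon 16:00 < Fri 17:00? ✓ → yes.
Q: end Tue 22:00 > Tue 17:00? ✓; start Mon 07:00 < Fri 17:00? ✓ → yes.
S: end Wed 12:00 > Tue 17:00? ✓; start Mon 07:00 < Fri 17:00? ✓ → yes.
Result: F, G, K, Q, S.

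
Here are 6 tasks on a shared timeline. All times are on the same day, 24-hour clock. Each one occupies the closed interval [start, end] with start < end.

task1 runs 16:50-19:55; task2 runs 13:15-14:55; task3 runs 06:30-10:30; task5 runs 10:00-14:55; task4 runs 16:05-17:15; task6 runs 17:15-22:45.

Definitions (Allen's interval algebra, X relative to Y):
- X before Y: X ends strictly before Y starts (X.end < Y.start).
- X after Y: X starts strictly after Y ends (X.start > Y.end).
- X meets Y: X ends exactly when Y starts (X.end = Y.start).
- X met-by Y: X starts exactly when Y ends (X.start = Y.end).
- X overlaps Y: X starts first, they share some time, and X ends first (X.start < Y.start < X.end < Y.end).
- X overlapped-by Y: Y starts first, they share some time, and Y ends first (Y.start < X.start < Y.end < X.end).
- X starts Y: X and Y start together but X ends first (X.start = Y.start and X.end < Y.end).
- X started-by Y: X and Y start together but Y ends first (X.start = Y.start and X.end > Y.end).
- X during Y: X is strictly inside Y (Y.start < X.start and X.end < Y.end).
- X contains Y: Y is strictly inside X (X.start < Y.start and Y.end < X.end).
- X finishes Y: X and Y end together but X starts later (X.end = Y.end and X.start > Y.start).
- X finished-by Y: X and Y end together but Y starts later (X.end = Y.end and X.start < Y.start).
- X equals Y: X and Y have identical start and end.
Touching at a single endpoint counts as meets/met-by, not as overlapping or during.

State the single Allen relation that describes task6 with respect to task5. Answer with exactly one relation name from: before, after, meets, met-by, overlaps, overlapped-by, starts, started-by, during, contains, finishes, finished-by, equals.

task6 = [17:15, 22:45]; task5 = [10:00, 14:55].
Compare endpoints: task6.start > task5.start, task6.start > task5.end, task6.end > task5.start, task6.end > task5.end.
That pattern is 'after'.

after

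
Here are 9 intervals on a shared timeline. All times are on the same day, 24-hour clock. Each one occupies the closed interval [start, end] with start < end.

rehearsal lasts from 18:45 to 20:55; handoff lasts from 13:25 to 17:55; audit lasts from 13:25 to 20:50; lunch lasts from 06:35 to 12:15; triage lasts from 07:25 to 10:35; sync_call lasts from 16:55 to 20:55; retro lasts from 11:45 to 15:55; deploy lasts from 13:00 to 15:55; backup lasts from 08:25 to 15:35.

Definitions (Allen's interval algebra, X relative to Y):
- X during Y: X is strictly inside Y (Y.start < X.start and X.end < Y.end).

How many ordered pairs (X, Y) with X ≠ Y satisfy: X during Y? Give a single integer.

1

Checking all 72 ordered pairs for relation 'during'; matching pairs in alphabetical order:
(triage, lunch): triage during lunch ✓
Count: 1.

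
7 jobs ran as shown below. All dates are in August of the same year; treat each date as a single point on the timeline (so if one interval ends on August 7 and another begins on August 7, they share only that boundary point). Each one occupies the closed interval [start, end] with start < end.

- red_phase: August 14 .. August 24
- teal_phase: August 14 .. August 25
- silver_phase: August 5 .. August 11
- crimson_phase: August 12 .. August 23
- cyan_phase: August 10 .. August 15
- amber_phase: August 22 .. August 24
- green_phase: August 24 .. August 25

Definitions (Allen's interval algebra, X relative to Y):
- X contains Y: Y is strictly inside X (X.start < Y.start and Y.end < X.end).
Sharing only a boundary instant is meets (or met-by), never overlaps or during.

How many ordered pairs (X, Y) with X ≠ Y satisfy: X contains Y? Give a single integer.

1

Checking all 42 ordered pairs for relation 'contains'; matching pairs in alphabetical order:
(teal_phase, amber_phase): teal_phase contains amber_phase ✓
Count: 1.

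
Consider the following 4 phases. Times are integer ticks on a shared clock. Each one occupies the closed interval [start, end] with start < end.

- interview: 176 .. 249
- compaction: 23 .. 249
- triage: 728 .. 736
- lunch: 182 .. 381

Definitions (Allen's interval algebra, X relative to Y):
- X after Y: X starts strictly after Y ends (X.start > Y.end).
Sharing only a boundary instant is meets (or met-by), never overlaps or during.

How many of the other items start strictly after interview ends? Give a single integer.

Target interview = [176, 249].
compaction [23, 249] → finished-by → no.
lunch [182, 381] → overlapped-by → no.
triage [728, 736] → after → counts.
Total: 1.

1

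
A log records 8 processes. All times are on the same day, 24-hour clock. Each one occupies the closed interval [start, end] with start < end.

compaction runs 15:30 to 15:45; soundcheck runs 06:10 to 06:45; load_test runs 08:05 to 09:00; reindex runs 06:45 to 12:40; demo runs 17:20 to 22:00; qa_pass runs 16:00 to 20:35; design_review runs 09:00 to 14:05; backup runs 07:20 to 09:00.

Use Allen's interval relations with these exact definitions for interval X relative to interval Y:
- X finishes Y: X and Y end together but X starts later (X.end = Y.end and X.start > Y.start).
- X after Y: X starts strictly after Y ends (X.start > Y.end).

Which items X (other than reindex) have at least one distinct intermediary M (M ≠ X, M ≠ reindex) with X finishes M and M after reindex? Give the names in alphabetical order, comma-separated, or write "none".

Target reindex = [06:45, 12:40].
Intermediaries M with M after reindex: compaction, demo, qa_pass.
Via compaction — items with X finishes compaction: none.
Via demo — items with X finishes demo: none.
Via qa_pass — items with X finishes qa_pass: none.
Union: none.

none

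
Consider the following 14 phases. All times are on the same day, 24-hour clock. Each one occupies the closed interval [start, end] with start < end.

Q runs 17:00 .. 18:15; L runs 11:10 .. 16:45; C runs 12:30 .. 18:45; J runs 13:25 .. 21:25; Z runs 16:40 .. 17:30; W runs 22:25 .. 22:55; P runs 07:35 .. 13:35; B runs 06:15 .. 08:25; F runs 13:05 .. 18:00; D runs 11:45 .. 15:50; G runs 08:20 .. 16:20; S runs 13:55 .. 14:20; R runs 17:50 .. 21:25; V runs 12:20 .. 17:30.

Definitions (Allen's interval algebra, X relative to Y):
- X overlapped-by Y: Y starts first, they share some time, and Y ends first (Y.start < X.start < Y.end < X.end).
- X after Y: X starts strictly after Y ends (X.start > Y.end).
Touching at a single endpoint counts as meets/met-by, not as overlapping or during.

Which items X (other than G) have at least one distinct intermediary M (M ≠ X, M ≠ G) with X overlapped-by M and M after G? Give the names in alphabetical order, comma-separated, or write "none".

Q, R

Target G = [08:20, 16:20].
Intermediaries M with M after G: Q, R, W, Z.
Via Q — items with X overlapped-by Q: R.
Via R — items with X overlapped-by R: none.
Via W — items with X overlapped-by W: none.
Via Z — items with X overlapped-by Z: Q.
Union: Q, R.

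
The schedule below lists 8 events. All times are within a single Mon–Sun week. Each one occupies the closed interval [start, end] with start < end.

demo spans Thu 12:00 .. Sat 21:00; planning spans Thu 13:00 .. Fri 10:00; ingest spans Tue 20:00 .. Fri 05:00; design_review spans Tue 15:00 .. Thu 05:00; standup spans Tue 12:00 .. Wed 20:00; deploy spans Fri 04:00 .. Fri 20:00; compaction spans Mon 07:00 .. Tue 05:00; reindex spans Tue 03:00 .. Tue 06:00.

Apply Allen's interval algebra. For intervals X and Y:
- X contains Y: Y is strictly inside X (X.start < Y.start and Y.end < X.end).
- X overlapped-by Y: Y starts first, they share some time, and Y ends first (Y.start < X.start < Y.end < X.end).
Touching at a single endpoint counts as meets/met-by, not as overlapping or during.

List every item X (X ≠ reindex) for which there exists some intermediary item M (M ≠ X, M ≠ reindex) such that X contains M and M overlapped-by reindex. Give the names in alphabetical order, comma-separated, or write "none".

Target reindex = [Tue 03:00, Tue 06:00].
Intermediaries M with M overlapped-by reindex: none.
Union: none.

none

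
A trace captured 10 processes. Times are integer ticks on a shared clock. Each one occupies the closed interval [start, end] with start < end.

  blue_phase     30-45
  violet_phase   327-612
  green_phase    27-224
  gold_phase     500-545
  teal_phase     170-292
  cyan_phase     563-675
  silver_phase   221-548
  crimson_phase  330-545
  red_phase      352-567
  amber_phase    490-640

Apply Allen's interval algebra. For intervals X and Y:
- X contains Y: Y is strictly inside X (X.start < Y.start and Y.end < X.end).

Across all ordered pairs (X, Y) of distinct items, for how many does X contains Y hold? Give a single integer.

Checking all 90 ordered pairs for relation 'contains'; matching pairs in alphabetical order:
(amber_phase, gold_phase): amber_phase contains gold_phase ✓
(green_phase, blue_phase): green_phase contains blue_phase ✓
(red_phase, gold_phase): red_phase contains gold_phase ✓
(silver_phase, crimson_phase): silver_phase contains crimson_phase ✓
(silver_phase, gold_phase): silver_phase contains gold_phase ✓
(violet_phase, crimson_phase): violet_phase contains crimson_phase ✓
(violet_phase, gold_phase): violet_phase contains gold_phase ✓
(violet_phase, red_phase): violet_phase contains red_phase ✓
Count: 8.

8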